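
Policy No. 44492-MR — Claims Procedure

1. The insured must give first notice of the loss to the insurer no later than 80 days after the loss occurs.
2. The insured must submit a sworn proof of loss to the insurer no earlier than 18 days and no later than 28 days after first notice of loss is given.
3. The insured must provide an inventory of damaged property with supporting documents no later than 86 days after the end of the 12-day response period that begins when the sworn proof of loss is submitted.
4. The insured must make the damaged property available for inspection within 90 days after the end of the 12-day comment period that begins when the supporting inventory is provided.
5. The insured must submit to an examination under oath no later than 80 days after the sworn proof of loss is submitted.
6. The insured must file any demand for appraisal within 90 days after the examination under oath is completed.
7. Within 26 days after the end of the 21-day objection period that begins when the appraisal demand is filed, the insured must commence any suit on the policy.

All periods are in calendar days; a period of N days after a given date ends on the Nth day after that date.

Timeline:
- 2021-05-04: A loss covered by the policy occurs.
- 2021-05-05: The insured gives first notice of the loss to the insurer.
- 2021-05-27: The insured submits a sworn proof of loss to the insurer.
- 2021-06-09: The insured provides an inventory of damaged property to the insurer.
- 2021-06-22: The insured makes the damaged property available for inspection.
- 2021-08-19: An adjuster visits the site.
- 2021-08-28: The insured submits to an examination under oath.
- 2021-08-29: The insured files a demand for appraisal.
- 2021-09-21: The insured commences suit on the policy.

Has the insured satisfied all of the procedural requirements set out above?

Step 1: 80 days after 2021-05-04 (when the loss occurs) is 2021-07-23; completed 2021-05-05, before the deadline.
Step 2: the window is 18–28 days after 2021-05-05 (when first notice of loss is given), so 2021-05-23 through 2021-06-02; 2021-05-27 falls inside that range.
Step 3: 86 days after 2021-06-08 (end of the 12-day response period, which began when the sworn proof of loss is submitted on 2021-05-27) is 2021-09-02; 2021-06-09 is within that limit.
Step 4: 90 days after 2021-06-21 (end of the 12-day comment period, which began when the supporting inventory is provided on 2021-06-09) is 2021-09-19; completed 2021-06-22, before the deadline.
Step 5: 80 days after 2021-05-27 (when the sworn proof of loss is submitted) is 2021-08-15; not done until 2021-08-28, 13 days after the deadline.

No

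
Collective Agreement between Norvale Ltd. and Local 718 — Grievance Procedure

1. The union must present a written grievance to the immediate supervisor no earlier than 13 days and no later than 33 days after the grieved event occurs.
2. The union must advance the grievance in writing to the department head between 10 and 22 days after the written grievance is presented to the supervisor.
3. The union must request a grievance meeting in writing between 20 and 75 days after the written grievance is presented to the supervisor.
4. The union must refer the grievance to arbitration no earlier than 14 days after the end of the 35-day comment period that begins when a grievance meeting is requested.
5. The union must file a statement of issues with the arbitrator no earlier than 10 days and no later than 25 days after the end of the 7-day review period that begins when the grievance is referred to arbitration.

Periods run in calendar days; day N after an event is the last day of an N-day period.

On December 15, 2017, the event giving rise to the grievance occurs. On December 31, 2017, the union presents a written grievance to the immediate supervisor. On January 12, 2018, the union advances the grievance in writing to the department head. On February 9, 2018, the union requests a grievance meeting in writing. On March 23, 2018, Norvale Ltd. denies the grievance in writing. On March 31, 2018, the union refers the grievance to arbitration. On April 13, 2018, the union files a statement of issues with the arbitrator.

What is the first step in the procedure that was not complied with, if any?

Step 5

Step 1 — 13 and 33 days from December 15, 2017 (when the grieved event occurs) are December 28, 2017 and January 17, 2018 respectively; done December 31, 2017, which is between those dates.
Step 2 — 10 and 22 days from December 31, 2017 (when the written grievance is presented to the supervisor) are January 10, 2018 and January 22, 2018 respectively; done January 12, 2018, which is between those dates.
Step 3 — 20 and 75 days from December 31, 2017 (when the written grievance is presented to the supervisor) are January 20, 2018 and March 16, 2018 respectively; done February 9, 2018 — within the window.
Step 4 — must wait 14 days from March 16, 2018 (end of the 35-day comment period, which began when a grievance meeting is requested on February 9, 2018), so not before March 30, 2018; March 31, 2018 is on or after that date.
Step 5 — 10 and 25 days from April 7, 2018 (end of the 7-day review period, which began when the grievance is referred to arbitration on March 31, 2018) are April 17, 2018 and May 2, 2018 respectively; April 13, 2018 is 4 days too early.
The analysis stops there.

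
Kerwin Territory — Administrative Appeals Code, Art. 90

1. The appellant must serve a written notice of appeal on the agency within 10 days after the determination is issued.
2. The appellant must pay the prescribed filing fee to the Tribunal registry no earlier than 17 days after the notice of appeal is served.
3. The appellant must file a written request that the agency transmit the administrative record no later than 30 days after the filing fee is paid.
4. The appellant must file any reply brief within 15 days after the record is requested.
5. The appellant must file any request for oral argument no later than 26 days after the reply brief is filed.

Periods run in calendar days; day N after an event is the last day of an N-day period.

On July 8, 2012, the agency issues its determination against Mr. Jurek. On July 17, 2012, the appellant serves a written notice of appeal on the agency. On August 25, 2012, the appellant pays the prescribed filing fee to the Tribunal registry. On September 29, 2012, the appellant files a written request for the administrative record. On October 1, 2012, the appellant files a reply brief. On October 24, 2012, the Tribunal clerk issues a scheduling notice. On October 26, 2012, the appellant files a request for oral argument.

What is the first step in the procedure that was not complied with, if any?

Step 1: 10 days after July 8, 2012 (when the determination is issued) is July 18, 2012; July 17, 2012 is within that limit.
Step 2: the earliest permitted date is 17 days after July 17, 2012 (when the notice of appeal is served), i.e. August 3, 2012; August 25, 2012 is on or after that date.
Step 3: 30 days after August 25, 2012 (when the filing fee is paid) is September 24, 2012; September 29, 2012 misses that deadline by 5 days.
That is the first point of non-compliance.

Step 3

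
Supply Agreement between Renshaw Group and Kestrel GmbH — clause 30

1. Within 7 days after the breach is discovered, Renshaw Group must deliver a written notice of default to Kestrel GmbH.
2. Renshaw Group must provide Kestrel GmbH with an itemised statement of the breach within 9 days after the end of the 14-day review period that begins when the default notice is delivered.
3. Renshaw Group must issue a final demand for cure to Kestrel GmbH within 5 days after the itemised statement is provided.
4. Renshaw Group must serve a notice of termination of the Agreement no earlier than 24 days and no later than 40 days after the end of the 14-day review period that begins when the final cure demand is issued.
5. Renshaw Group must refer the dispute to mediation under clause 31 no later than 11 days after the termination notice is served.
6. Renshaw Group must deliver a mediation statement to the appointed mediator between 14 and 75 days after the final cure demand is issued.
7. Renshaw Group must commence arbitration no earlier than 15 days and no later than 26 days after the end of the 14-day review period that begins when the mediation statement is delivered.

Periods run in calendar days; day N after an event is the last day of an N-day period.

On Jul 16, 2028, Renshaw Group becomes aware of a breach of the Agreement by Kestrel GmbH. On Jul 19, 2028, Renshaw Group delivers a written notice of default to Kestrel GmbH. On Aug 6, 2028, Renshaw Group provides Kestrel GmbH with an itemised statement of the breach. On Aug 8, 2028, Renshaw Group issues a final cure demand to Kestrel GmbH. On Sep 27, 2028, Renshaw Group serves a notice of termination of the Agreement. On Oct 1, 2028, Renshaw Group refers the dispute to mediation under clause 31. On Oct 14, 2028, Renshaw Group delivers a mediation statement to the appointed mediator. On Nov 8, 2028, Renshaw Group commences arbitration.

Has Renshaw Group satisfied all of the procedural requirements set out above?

No

Step 1: 7 days after Jul 16, 2028 (when the breach is discovered) is Jul 23, 2028; done Jul 19, 2028 — timely.
Step 2: 9 days after Aug 2, 2028 (end of the 14-day review period, which began when the default notice is delivered on Jul 19, 2028) is Aug 11, 2028; completed Aug 6, 2028, before the deadline.
Step 3: 5 days after Aug 6, 2028 (when the itemised statement is provided) is Aug 11, 2028; completed Aug 8, 2028, before the deadline.
Step 4: the window is 24–40 days after Aug 22, 2028 (end of the 14-day review period, which began when the final cure demand is issued on Aug 8, 2028), so Sep 15, 2028 through Oct 1, 2028; Sep 27, 2028 falls inside that range.
Step 5: 11 days after Sep 27, 2028 (when the termination notice is served) is Oct 8, 2028; Oct 1, 2028 is within that limit.
Step 6: the window is 14–75 days after Aug 8, 2028 (when the final cure demand is issued), so Aug 22, 2028 through Oct 22, 2028; done Oct 14, 2028, which is between those dates.
Step 7: the window is 15–26 days after Oct 28, 2028 (end of the 14-day review period, which began when the mediation statement is delivered on Oct 14, 2028), so Nov 12, 2028 through Nov 23, 2028; done Nov 8, 2028 — 4 days before the window opened.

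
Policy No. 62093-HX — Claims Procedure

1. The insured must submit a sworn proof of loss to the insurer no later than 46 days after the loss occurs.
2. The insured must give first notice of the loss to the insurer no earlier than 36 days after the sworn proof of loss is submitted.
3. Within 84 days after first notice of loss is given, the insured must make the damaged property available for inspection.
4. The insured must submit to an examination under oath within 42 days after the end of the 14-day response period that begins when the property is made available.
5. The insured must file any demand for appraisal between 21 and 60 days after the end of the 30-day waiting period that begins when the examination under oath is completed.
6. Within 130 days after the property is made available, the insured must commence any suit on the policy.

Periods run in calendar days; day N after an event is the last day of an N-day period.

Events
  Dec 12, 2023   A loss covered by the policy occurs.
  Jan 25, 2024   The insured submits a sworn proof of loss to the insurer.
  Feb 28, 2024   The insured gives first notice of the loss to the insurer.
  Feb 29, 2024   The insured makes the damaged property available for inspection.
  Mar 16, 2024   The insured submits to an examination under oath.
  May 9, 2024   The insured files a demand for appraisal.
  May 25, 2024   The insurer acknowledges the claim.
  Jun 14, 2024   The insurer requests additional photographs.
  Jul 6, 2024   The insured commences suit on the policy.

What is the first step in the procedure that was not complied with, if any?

Step 1 — counting 46 days from Dec 12, 2023 (when the loss occurs) gives a deadline of Jan 27, 2024; Jan 25, 2024 is within that limit.
Step 2 — must wait 36 days from Jan 25, 2024 (when the sworn proof of loss is submitted), so not before Mar 1, 2024; done Feb 28, 2024 — 2 days too early.
That is the first point of non-compliance.

Step 2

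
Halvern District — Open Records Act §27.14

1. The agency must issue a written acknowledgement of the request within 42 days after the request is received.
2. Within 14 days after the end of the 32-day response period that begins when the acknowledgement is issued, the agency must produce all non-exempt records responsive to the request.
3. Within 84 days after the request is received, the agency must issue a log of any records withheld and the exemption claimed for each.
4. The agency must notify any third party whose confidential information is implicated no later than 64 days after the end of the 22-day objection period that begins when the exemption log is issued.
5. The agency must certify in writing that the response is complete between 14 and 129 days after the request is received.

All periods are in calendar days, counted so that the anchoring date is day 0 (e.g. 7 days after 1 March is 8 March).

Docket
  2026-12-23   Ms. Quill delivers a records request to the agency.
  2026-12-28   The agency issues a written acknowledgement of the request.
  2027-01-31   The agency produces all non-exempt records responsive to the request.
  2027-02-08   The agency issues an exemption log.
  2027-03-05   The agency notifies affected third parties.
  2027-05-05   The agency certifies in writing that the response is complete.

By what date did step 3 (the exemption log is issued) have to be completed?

2027-03-17

Step 3 runs from 2026-12-23, when the request is received. 84 days after 2026-12-23 is 2027-03-17.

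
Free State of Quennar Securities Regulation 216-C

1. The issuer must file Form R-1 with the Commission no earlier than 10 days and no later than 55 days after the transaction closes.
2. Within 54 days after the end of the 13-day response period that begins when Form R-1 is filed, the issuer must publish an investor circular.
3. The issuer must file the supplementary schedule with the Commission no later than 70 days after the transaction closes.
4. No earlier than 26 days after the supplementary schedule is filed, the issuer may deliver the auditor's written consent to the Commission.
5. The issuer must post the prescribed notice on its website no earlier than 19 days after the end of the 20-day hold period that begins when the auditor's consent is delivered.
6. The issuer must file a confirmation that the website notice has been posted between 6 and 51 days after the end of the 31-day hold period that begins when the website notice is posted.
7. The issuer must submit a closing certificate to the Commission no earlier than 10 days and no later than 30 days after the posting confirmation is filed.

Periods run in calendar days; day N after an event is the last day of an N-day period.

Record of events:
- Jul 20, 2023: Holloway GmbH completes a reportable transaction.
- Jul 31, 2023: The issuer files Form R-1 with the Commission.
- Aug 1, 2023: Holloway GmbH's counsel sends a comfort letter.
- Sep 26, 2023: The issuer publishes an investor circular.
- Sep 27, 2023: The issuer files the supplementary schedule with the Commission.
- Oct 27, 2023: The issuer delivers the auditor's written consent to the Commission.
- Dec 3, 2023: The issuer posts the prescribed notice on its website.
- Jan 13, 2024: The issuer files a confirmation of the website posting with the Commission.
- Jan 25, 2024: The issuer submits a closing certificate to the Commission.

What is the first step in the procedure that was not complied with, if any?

Step 5

(1) the permitted window runs from Jul 20, 2023 + 10 = Jul 30, 2023 to Jul 20, 2023 + 55 = Sep 13, 2023; done Jul 31, 2023 — within the window.
(2) due by Aug 13, 2023 + 54 days = Oct 6, 2023; completed Sep 26, 2023, before the deadline.
(3) due by Jul 20, 2023 + 70 days = Sep 28, 2023; Sep 27, 2023 is within that limit.
(4) permitted from Sep 27, 2023 + 26 days = Oct 23, 2023 onward; done Oct 27, 2023, after the minimum wait.
(5) permitted from Nov 16, 2023 + 19 days = Dec 5, 2023 onward; acted on Dec 3, 2023, 2 days prematurely.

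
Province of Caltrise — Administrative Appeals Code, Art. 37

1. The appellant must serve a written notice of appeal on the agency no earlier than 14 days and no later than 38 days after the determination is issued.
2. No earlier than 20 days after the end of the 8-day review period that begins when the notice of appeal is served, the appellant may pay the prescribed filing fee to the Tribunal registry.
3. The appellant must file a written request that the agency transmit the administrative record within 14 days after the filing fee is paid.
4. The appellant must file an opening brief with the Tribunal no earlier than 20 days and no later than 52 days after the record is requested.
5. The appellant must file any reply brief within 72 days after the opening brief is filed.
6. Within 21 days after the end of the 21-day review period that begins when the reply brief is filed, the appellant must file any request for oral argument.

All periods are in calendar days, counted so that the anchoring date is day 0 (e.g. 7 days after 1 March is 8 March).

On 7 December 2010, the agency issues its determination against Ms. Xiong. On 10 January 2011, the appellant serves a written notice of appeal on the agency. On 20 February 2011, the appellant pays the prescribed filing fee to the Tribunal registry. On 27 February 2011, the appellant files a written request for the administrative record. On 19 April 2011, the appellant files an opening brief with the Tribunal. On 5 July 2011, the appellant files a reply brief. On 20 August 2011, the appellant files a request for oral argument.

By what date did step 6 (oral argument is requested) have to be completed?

16 August 2011

The reply brief is filed on 5 July 2011; the 21-day review period therefore ends 26 July 2011, and step 6 runs from that date. 21 days after 26 July 2011 is 16 August 2011.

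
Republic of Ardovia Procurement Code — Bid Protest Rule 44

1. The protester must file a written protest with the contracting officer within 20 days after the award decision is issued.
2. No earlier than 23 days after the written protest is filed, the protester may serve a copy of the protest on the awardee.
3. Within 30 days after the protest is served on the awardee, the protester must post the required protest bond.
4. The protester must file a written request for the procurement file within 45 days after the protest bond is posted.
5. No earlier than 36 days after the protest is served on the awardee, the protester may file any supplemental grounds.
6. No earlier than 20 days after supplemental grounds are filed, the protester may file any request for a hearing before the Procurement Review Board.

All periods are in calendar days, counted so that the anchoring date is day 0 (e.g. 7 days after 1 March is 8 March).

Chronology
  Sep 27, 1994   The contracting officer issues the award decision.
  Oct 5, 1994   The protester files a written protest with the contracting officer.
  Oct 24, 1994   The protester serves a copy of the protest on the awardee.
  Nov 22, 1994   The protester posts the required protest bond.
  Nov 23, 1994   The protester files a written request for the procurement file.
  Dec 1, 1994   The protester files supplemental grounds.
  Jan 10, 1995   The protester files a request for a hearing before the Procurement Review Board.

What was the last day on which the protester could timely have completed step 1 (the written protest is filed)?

Step 1 runs from Sep 27, 1994, when the award decision is issued. 20 days after Sep 27, 1994 is Oct 17, 1994.

Oct 17, 1994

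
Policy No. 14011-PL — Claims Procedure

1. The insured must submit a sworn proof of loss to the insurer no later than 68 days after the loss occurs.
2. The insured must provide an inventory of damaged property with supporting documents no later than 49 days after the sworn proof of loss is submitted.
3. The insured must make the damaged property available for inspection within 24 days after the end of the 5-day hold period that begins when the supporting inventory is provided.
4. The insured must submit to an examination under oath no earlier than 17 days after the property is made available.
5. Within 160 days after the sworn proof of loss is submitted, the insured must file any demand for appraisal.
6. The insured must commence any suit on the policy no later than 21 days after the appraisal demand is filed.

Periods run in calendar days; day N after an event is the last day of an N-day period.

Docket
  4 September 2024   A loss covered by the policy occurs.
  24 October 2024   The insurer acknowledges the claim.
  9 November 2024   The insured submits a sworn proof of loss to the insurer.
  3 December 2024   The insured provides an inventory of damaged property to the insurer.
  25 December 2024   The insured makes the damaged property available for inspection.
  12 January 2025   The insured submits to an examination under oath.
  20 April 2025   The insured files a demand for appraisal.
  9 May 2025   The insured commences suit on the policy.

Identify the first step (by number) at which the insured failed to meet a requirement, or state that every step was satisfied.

Step 1 — counting 68 days from 4 September 2024 (when the loss occurs) gives a deadline of 11 November 2024; 9 November 2024 is within that limit.
Step 2 — counting 49 days from 9 November 2024 (when the sworn proof of loss is submitted) gives a deadline of 28 December 2024; completed 3 December 2024, before the deadline.
Step 3 — counting 24 days from 8 December 2024 (end of the 5-day hold period, which began when the supporting inventory is provided on 3 December 2024) gives a deadline of 1 January 2025; done 25 December 2024 — timely.
Step 4 — must wait 17 days from 25 December 2024 (when the property is made available), so not before 11 January 2025; done 12 January 2025, after the minimum wait.
Step 5 — counting 160 days from 9 November 2024 (when the sworn proof of loss is submitted) gives a deadline of 18 April 2025; not done until 20 April 2025, 2 days after the deadline.
That is the first point of non-compliance.

Step 5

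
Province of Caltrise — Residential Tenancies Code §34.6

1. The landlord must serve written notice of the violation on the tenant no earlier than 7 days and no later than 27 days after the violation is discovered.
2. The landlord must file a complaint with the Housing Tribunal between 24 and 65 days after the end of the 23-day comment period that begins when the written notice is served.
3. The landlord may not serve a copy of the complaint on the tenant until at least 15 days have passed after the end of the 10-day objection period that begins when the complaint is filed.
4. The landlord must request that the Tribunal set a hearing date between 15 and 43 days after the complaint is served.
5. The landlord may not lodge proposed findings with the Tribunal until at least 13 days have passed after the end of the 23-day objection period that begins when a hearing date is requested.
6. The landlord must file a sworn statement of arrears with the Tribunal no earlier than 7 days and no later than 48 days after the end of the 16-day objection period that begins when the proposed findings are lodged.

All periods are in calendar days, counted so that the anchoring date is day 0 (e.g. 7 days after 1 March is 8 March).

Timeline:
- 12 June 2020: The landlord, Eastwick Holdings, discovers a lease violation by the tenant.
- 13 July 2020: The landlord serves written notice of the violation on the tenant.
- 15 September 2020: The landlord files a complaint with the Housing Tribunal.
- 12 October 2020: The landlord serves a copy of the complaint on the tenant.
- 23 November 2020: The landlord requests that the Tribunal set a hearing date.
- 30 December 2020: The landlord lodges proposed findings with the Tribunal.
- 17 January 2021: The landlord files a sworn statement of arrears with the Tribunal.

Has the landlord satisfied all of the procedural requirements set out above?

Step 1: the window is 7–27 days after 12 June 2020 (when the violation is discovered), so 19 June 2020 through 9 July 2020; done 13 July 2020 — 4 days after the window closed.
The procedure was therefore not followed at step 1.

No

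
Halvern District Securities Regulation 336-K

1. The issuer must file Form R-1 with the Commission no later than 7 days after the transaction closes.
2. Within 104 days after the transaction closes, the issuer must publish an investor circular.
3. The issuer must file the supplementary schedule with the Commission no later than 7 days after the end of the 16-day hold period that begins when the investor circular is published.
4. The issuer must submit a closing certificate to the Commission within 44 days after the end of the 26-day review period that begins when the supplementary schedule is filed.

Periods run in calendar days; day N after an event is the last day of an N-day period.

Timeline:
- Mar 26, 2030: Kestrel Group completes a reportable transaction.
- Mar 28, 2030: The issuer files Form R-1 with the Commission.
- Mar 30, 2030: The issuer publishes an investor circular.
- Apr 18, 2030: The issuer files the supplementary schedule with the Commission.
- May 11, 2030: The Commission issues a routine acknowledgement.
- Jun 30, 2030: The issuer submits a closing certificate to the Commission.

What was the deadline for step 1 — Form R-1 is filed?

Apr 2, 2030

Step 1 runs from Mar 26, 2030, when the transaction closes. 7 days after Mar 26, 2030 is Apr 2, 2030.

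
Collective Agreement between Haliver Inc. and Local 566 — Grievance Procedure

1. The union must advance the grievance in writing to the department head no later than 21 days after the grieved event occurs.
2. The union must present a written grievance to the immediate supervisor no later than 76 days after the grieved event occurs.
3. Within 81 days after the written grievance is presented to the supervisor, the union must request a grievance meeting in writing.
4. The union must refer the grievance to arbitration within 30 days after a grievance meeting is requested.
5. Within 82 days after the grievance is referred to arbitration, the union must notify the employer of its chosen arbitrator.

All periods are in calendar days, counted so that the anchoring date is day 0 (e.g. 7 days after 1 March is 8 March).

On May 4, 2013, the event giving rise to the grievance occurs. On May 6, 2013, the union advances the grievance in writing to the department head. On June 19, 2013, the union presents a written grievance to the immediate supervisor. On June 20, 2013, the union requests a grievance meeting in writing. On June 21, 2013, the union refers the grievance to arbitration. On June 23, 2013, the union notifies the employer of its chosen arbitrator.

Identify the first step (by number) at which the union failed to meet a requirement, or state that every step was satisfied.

(1) due by May 4, 2013 + 21 days = May 25, 2013; done May 6, 2013 — timely.
(2) due by May 4, 2013 + 76 days = July 19, 2013; June 19, 2013 is within that limit.
(3) due by June 19, 2013 + 81 days = September 8, 2013; completed June 20, 2013, before the deadline.
(4) due by June 20, 2013 + 30 days = July 20, 2013; done June 21, 2013 — timely.
(5) due by June 21, 2013 + 82 days = September 11, 2013; June 23, 2013 is within that limit.

None — every step was satisfied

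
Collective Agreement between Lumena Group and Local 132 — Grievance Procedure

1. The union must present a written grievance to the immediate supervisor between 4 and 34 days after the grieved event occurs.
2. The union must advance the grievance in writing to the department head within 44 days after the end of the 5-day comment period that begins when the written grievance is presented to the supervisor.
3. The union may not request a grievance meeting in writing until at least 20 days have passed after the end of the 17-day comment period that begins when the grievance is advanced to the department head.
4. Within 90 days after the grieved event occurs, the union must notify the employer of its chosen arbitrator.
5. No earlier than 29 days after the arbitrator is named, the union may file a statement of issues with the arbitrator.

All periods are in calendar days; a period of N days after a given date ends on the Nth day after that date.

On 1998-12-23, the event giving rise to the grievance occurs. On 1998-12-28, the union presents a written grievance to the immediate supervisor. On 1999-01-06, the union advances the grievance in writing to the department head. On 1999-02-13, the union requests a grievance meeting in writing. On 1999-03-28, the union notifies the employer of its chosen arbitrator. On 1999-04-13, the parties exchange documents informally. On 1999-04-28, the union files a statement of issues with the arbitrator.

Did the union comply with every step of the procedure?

Step 1: the window is 4–34 days after 1998-12-23 (when the grieved event occurs), so 1998-12-27 through 1999-01-26; done 1998-12-28, which is between those dates.
Step 2: 44 days after 1999-01-02 (end of the 5-day comment period, which began when the written grievance is presented to the supervisor on 1998-12-28) is 1999-02-15; 1999-01-06 is within that limit.
Step 3: the earliest permitted date is 20 days after 1999-01-23 (end of the 17-day comment period, which began when the grievance is advanced to the department head on 1999-01-06), i.e. 1999-02-12; 1999-02-13 is on or after that date.
Step 4: 90 days after 1998-12-23 (when the grieved event occurs) is 1999-03-23; 1999-03-28 misses that deadline by 5 days.

No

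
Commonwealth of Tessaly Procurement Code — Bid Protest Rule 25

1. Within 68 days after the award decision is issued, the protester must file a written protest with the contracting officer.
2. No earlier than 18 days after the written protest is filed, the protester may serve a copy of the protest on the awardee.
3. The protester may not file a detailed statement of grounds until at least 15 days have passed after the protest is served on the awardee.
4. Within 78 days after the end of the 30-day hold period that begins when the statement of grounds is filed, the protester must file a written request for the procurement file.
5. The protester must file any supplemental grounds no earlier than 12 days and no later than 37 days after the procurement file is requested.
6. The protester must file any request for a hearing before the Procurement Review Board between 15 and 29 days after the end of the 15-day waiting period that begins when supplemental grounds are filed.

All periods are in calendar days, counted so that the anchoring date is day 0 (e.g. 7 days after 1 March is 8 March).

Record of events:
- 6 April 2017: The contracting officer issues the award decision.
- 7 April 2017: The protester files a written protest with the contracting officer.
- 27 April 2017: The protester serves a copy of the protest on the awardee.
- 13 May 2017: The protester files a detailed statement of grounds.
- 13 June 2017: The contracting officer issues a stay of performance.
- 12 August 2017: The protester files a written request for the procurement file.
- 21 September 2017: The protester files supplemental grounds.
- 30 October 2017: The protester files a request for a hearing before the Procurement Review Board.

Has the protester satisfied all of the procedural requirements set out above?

(1) due by 6 April 2017 + 68 days = 13 June 2017; completed 7 April 2017, before the deadline.
(2) permitted from 7 April 2017 + 18 days = 25 April 2017 onward; done 27 April 2017, after the minimum wait.
(3) permitted from 27 April 2017 + 15 days = 12 May 2017 onward; done 13 May 2017 — permitted.
(4) due by 12 June 2017 + 78 days = 29 August 2017; 12 August 2017 is within that limit.
(5) the permitted window runs from 12 August 2017 + 12 = 24 August 2017 to 12 August 2017 + 37 = 18 September 2017; done 21 September 2017 — 3 days after the window closed.

No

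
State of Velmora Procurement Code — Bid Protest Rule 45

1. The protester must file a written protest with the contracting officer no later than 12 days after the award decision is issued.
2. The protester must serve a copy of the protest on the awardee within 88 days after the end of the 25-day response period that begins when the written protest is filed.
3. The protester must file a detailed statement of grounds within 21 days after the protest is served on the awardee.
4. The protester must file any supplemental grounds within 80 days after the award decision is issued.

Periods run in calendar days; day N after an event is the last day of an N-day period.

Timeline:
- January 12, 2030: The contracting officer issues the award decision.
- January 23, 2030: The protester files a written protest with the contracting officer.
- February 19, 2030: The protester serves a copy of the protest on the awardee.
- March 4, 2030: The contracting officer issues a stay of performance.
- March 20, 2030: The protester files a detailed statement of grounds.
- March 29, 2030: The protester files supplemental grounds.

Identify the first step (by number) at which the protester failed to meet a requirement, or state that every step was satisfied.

Step 1 — counting 12 days from January 12, 2030 (when the award decision is issued) gives a deadline of January 24, 2030; done January 23, 2030 — timely.
Step 2 — counting 88 days from February 17, 2030 (end of the 25-day response period, which began when the written protest is filed on January 23, 2030) gives a deadline of May 16, 2030; February 19, 2030 is within that limit.
Step 3 — counting 21 days from February 19, 2030 (when the protest is served on the awardee) gives a deadline of March 12, 2030; March 20, 2030 misses that deadline by 8 days.
The analysis stops there.

Step 3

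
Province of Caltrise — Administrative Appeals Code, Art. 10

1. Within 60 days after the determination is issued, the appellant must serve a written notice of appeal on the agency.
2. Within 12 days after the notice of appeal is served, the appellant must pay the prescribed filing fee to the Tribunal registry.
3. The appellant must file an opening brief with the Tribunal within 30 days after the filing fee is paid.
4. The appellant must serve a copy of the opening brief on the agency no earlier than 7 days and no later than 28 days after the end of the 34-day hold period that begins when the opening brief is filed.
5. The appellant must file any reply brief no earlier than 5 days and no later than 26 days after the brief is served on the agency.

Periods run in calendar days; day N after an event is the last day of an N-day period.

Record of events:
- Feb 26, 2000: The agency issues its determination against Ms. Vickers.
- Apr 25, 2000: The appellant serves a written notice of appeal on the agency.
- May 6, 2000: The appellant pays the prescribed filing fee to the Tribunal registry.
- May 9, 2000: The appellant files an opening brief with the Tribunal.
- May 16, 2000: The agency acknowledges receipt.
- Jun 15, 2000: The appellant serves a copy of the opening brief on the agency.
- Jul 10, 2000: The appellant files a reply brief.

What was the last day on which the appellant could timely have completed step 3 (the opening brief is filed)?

Step 3 runs from May 6, 2000, when the filing fee is paid. 30 days after May 6, 2000 is Jun 5, 2000.

Jun 5, 2000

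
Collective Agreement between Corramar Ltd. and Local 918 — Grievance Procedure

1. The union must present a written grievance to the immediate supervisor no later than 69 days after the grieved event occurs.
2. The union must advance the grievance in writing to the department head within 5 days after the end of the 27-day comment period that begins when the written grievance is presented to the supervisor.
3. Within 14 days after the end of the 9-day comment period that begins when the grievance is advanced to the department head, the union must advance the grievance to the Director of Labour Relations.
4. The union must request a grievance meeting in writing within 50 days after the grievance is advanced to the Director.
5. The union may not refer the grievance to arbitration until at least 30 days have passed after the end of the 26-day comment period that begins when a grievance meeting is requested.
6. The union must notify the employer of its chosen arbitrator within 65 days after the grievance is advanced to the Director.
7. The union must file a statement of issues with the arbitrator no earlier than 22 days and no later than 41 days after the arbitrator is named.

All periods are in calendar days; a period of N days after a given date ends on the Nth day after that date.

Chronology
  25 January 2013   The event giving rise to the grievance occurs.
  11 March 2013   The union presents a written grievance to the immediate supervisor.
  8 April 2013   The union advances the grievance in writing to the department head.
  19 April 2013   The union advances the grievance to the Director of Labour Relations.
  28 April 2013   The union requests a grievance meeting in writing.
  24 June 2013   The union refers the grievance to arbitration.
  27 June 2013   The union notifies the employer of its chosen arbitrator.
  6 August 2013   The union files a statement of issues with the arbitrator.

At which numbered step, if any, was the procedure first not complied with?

Step 1: 69 days after 25 January 2013 (when the grieved event occurs) is 4 April 2013; done 11 March 2013 — timely.
Step 2: 5 days after 7 April 2013 (end of the 27-day comment period, which began when the written grievance is presented to the supervisor on 11 March 2013) is 12 April 2013; completed 8 April 2013, before the deadline.
Step 3: 14 days after 17 April 2013 (end of the 9-day comment period, which began when the grievance is advanced to the department head on 8 April 2013) is 1 May 2013; completed 19 April 2013, before the deadline.
Step 4: 50 days after 19 April 2013 (when the grievance is advanced to the Director) is 8 June 2013; completed 28 April 2013, before the deadline.
Step 5: the earliest permitted date is 30 days after 24 May 2013 (end of the 26-day comment period, which began when a grievance meeting is requested on 28 April 2013), i.e. 23 June 2013; done 24 June 2013, after the minimum wait.
Step 6: 65 days after 19 April 2013 (when the grievance is advanced to the Director) is 23 June 2013; not done until 27 June 2013, 4 days after the deadline.
The procedure was therefore not followed at step 6.

Step 6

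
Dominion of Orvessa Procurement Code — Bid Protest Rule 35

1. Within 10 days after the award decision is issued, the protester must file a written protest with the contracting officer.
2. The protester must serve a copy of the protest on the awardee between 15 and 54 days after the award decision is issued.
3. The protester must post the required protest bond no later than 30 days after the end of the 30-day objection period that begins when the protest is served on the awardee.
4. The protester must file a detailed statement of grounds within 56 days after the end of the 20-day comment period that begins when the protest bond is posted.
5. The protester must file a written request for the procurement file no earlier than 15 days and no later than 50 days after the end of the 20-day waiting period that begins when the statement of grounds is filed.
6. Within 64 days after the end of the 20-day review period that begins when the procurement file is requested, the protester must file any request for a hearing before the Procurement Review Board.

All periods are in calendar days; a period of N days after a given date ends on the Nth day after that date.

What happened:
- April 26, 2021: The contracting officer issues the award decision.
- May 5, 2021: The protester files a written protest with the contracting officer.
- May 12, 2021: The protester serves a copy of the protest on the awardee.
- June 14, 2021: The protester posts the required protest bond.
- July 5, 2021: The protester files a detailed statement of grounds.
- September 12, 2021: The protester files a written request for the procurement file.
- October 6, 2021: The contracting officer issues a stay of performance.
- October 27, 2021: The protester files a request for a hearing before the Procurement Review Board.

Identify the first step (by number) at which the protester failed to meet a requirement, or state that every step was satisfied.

None — every step was satisfied

Step 1: 10 days after April 26, 2021 (when the award decision is issued) is May 6, 2021; completed May 5, 2021, before the deadline.
Step 2: the window is 15–54 days after April 26, 2021 (when the award decision is issued), so May 11, 2021 through June 19, 2021; done May 12, 2021, which is between those dates.
Step 3: 30 days after June 11, 2021 (end of the 30-day objection period, which began when the protest is served on the awardee on May 12, 2021) is July 11, 2021; done June 14, 2021 — timely.
Step 4: 56 days after July 4, 2021 (end of the 20-day comment period, which began when the protest bond is posted on June 14, 2021) is August 29, 2021; done July 5, 2021 — timely.
Step 5: the window is 15–50 days after July 25, 2021 (end of the 20-day waiting period, which began when the statement of grounds is filed on July 5, 2021), so August 9, 2021 through September 13, 2021; done September 12, 2021, which is between those dates.
Step 6: 64 days after October 2, 2021 (end of the 20-day review period, which began when the procurement file is requested on September 12, 2021) is December 5, 2021; completed October 27, 2021, before the deadline.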